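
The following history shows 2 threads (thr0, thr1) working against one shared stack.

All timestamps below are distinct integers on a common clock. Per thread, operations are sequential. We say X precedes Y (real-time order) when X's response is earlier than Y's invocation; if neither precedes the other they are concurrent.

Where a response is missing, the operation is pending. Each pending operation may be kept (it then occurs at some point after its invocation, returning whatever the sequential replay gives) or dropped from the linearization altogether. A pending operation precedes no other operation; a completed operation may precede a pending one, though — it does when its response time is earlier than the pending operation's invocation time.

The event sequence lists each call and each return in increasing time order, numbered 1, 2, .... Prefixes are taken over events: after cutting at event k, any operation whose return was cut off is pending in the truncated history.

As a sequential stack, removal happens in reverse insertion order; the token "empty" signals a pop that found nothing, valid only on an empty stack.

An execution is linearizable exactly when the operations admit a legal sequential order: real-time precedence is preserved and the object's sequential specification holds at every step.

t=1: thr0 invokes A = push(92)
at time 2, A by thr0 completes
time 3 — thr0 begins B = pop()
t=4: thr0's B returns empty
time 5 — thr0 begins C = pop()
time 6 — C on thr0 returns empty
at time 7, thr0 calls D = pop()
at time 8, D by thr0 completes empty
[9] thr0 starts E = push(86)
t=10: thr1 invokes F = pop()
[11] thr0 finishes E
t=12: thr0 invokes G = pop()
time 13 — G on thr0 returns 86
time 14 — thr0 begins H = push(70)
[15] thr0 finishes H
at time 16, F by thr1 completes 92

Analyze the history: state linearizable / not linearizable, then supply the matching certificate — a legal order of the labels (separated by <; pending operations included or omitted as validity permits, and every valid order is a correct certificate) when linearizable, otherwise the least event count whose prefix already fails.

not linearizable — minimal violating prefix: 4 events

the violation lands at event 4, B's response at time 4: events 1..3 linearize, events 1..4 do not
exactly one order of the 2 completed ops respects real time; the stack replay fails
one such order, A, B, breaks at step 2 where B pop() → empty is illegal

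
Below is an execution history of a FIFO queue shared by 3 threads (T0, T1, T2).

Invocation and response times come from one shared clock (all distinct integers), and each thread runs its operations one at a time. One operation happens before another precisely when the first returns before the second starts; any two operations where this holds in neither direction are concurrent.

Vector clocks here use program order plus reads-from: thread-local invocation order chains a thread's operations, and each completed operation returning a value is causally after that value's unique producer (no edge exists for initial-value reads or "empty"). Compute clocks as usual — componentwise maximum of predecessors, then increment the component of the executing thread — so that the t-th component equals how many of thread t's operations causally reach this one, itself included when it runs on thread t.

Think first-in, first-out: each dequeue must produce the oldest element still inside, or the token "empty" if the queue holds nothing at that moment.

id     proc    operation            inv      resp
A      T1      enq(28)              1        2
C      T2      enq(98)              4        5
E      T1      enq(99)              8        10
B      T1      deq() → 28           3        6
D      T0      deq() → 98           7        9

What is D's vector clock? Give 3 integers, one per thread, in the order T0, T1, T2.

invoked at 4, C has no predecessors; its own T2 bump gives (0, 0, 1)
invoked at 1, A has no predecessors; its own T1 bump gives (0, 1, 0)
B, invoked 3, takes VC(A)=(0, 1, 0) under max, adds 1 for T1 → (0, 2, 0)
D, invoked 7, takes VC(C)=(0, 0, 1) under max, adds 1 for T0 → (1, 0, 1)
E, invoked 8, takes VC(B)=(0, 2, 0) under max, adds 1 for T1 → (0, 3, 0)
target: VC(D) = (1, 0, 1)

(1, 0, 1)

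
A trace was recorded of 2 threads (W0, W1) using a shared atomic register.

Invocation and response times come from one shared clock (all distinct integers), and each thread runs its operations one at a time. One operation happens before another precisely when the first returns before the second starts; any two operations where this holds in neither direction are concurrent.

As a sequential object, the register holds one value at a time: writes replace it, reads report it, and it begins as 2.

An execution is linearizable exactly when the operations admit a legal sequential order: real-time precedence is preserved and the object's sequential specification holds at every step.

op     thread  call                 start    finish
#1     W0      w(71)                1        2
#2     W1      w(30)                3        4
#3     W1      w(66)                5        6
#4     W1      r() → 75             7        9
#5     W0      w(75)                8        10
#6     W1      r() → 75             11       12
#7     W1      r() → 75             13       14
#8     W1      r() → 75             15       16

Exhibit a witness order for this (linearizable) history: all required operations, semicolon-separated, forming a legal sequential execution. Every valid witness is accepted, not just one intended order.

#1; #2; #3; #5; #4; #6; #7; #8

1. #1 w(71), leaving value 71
2. #2 w(30), leaving value 30
3. #3 w(66), leaving value 66
4. #5 w(75), leaving value 75
5. #4 r() → 75, leaving value 75
6. #6 r() → 75, leaving value 75
7. #7 r() → 75, leaving value 75
8. #8 r() → 75, leaving value 75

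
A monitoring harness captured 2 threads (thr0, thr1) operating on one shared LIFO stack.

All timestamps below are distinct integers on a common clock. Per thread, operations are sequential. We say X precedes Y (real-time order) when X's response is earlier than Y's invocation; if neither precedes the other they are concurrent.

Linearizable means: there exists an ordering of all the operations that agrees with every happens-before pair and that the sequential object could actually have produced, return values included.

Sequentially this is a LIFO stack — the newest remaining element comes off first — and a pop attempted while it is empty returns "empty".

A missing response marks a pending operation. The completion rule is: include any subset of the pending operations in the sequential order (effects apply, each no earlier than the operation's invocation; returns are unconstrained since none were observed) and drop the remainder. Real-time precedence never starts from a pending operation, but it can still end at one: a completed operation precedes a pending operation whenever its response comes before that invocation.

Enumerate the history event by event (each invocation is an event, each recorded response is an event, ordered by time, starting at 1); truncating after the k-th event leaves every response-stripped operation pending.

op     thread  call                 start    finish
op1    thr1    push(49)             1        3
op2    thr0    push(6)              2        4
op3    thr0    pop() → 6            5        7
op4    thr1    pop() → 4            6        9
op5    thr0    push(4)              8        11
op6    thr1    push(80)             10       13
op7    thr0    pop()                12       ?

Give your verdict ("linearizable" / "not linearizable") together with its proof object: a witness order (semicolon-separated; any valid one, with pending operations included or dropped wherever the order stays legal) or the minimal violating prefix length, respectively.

linearizable — witness: op1; op2; op3; op5; op4; op6

step 1: op1 push(49) — stack <49>
step 2: op2 push(6) — stack <49,6>
step 3: op3 pop() → 6 — stack <49>
step 4: op5 push(4) — stack <49,4>
step 5: op4 pop() → 4 — stack <49>
step 6: op6 push(80) — stack <49,80>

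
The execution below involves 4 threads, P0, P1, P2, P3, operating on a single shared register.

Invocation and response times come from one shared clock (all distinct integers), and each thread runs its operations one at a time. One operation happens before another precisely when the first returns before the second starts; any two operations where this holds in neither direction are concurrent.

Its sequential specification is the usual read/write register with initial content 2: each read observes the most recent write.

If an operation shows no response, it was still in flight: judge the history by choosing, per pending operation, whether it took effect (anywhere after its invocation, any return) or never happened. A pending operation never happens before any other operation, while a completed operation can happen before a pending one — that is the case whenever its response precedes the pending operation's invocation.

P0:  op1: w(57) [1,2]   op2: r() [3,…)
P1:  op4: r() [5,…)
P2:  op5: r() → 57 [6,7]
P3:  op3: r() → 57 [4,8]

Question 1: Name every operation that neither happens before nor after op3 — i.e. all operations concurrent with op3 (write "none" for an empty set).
op2, op4, op5

concurrent with op3 ([4,8]): every op whose interval crosses 4..8
op1 [1,2]: before
op2 [3,…): concurrent
op4 [5,…): concurrent
op5 [6,7]: concurrent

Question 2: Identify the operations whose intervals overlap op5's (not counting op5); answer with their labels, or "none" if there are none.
op2, op3, op4

op5 spans [6,7]: anything still running between times 6 and 7 counts as concurrent
op1 [1,2]: before
op2 [3,…): concurrent
op3 [4,8]: concurrent
op4 [5,…): concurrent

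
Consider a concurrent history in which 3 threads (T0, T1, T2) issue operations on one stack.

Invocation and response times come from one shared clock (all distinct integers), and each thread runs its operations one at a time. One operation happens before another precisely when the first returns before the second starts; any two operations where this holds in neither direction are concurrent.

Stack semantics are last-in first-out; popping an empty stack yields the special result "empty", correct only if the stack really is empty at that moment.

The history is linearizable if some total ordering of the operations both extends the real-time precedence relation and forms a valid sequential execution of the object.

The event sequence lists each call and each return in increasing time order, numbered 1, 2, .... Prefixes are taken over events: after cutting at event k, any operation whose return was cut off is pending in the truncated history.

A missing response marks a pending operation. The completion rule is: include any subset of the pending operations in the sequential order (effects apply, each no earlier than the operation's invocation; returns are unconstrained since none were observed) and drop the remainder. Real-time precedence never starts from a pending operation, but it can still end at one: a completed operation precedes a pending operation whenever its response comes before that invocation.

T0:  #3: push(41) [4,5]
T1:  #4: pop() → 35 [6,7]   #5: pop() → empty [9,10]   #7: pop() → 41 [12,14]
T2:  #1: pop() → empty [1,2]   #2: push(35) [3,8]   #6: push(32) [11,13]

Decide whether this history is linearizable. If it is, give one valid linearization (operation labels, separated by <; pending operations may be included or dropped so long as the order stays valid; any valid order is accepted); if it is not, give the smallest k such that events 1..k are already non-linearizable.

not linearizable — minimal violating prefix: 10 events

cut after 9 events: linearizable; cut after 10 events (#5 responds, time 10): not linearizable
no legal order exists: 3 real-time-consistent candidates over 5 completed stack operations, all rejected
for example #1, #2, #3, #4, #5 fails at step 4: #4 pop() → 35 is not legal there
for example #1, #3, #2, #4, #5 fails at step 5: #5 pop() → empty is not legal there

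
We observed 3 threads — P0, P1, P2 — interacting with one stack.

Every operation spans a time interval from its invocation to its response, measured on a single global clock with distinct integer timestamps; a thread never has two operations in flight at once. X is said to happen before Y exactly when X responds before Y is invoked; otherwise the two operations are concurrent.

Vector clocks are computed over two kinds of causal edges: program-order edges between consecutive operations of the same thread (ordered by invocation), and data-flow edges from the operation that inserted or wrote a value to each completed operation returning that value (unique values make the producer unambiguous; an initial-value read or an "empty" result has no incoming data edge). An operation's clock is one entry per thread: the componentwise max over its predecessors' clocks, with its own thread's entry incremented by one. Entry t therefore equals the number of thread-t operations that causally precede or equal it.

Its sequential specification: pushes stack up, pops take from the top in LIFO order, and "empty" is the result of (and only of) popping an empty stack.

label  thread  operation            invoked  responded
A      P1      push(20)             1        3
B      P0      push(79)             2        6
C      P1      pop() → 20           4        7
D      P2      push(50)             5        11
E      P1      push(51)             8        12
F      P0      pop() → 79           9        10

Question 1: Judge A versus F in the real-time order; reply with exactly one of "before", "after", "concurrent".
Answer: before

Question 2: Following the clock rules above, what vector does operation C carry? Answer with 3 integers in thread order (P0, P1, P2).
Answer: (0, 2, 0)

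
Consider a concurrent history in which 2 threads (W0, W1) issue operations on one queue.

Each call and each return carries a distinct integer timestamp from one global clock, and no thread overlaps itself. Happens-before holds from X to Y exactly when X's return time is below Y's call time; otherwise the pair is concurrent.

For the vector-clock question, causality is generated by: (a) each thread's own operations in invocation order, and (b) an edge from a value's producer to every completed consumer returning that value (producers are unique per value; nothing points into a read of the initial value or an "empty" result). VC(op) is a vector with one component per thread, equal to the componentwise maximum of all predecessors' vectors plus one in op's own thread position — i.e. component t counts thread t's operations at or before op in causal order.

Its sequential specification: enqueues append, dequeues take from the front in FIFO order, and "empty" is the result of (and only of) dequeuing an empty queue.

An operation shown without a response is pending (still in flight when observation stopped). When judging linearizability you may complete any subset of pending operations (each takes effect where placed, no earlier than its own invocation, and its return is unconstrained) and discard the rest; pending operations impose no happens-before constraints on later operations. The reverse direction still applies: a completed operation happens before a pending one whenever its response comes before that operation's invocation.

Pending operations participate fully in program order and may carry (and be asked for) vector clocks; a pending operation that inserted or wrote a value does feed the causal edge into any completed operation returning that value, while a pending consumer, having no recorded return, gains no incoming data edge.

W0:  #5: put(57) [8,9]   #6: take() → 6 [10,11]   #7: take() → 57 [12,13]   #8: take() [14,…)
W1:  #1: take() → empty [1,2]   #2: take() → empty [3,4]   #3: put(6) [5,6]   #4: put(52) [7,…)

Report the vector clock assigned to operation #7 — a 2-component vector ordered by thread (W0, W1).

#1, invoked 1, has no incoming edges; only W1's bump applies → (0, 1)
#5, invoked 8, has no incoming edges; only W0's bump applies → (1, 0)
VC(#2, invoked at 3): max of VC(#1)=(0, 1), then +1 on thread W1 → (0, 2)
VC(#3, invoked at 5): max of VC(#2)=(0, 2), then +1 on thread W1 → (0, 3)
VC(#4, invoked at 7): max of VC(#3)=(0, 3), then +1 on thread W1 → (0, 4)
VC(#6, invoked at 10): max of VC(#3)=(0, 3), VC(#5)=(1, 0), then +1 on thread W0 → (2, 3)
VC(#7, invoked at 12): max of VC(#5)=(1, 0), VC(#6)=(2, 3), then +1 on thread W0 → (3, 3)
VC(#8, invoked at 14): max of VC(#7)=(3, 3), then +1 on thread W0 → (4, 3)
target: VC(#7) = (3, 3)

(3, 3)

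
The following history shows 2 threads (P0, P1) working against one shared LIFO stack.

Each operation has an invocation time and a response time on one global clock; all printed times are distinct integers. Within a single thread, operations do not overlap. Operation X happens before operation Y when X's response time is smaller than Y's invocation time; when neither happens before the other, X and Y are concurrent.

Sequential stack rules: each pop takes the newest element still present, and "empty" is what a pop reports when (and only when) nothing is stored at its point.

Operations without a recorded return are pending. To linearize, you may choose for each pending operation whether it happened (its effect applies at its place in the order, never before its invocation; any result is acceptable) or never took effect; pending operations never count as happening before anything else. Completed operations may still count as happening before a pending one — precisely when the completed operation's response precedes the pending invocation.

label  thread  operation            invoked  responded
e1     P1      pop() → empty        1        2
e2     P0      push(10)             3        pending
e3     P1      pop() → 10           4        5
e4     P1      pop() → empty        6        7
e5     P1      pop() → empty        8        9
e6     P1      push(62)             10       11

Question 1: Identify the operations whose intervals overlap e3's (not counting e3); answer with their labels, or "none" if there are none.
e3 spans [4,5]; an op avoiding the whole window 4..5 is ordered, any other is concurrent
e1 [1,2]: before
e2 [3,…): concurrent
e4 [6,7]: after
e5 [8,9]: after
e6 [10,11]: after

e2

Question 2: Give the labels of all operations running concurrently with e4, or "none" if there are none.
e4 runs from 6 to 7; window-overlapping ops are concurrent
e1 [1,2]: before
e2 [3,…): concurrent
e3 [4,5]: before
e5 [8,9]: after
e6 [10,11]: after

e2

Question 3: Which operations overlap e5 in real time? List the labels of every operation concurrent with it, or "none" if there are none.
concurrent with e5 ([8,9]): every op whose interval crosses 8..9
e1 [1,2]: before
e2 [3,…): concurrent
e3 [4,5]: before
e4 [6,7]: before
e6 [10,11]: after

e2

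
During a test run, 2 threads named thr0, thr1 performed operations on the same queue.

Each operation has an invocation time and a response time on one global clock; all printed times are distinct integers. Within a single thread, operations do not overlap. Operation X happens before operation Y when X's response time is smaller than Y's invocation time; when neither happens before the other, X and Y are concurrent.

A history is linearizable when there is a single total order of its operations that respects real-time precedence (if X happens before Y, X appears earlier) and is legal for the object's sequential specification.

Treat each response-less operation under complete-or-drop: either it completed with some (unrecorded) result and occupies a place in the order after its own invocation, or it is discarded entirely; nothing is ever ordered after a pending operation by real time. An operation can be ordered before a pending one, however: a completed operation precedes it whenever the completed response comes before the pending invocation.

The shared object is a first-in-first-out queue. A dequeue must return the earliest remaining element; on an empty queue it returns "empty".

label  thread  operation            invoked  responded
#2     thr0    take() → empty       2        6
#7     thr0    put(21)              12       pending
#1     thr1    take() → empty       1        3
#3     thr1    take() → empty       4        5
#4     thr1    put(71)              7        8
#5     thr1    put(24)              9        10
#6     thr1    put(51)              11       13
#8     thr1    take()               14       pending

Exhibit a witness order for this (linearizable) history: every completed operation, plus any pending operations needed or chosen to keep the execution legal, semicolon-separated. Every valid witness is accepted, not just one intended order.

step 1: #1 take() → empty — queue <>
step 2: #2 take() → empty — queue <>
step 3: #3 take() → empty — queue <>
step 4: #4 put(71) — queue <71>
step 5: #5 put(24) — queue <71,24>
step 6: #6 put(51) — queue <71,24,51>

#1; #2; #3; #4; #5; #6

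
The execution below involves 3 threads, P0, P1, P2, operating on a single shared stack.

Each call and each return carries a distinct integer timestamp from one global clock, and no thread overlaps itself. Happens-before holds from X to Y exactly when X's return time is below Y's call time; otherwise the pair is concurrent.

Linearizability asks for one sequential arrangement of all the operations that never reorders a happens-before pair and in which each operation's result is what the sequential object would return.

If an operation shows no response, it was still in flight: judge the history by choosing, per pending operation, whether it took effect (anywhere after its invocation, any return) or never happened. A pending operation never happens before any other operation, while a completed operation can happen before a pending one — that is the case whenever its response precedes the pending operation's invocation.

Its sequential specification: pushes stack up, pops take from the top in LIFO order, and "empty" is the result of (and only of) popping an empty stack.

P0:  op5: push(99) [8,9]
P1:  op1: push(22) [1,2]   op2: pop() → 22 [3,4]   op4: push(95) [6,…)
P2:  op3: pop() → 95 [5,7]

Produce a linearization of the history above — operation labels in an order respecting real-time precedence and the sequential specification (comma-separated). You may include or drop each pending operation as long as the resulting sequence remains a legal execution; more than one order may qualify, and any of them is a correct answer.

op1, op2, op4, op3, op5

1. op1 push(22), leaving stack <22>
2. op2 pop() → 22, leaving stack <>
3. op4 push(95) (pending, included), leaving stack <95>
4. op3 pop() → 95, leaving stack <>
5. op5 push(99), leaving stack <99>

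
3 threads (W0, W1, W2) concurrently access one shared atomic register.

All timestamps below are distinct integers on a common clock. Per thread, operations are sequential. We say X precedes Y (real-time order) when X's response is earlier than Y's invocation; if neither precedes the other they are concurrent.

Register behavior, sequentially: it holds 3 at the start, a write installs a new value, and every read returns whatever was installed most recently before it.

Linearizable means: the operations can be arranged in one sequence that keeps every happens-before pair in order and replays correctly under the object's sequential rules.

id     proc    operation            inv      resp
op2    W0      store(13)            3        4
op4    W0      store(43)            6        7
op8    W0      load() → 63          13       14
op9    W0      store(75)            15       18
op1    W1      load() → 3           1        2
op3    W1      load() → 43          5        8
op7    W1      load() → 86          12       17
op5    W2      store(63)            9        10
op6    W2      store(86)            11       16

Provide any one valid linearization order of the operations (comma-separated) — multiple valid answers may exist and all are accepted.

after step 1 (op1 load() → 3): value 3
after step 2 (op2 store(13)): value 13
after step 3 (op4 store(43)): value 43
after step 4 (op3 load() → 43): value 43
after step 5 (op5 store(63)): value 63
after step 6 (op8 load() → 63): value 63
after step 7 (op6 store(86)): value 86
after step 8 (op7 load() → 86): value 86
after step 9 (op9 store(75)): value 75

op1, op2, op4, op3, op5, op8, op6, op7, op9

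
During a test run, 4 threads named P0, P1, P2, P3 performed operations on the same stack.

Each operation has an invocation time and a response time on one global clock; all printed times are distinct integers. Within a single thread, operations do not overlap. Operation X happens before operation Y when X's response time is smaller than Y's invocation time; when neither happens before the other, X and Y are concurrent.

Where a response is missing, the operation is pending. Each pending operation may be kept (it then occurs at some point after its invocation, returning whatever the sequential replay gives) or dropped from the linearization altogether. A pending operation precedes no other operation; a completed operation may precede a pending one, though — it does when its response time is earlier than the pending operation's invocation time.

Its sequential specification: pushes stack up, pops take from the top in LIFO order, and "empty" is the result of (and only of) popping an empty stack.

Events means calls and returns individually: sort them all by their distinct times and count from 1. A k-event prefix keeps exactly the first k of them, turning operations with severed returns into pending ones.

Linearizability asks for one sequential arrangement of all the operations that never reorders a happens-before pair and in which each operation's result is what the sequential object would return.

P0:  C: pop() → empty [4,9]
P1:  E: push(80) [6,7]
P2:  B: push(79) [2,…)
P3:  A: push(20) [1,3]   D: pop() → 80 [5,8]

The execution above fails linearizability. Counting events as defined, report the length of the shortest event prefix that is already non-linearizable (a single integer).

9

events 1..8 are still linearizable — one witness is A, B, C, E, D:
step 1: A push(20) — stack <20>
step 2: B push(79) (pending, included) — stack <20,79>
step 3: C pop() (pending, included) — stack <20>
step 4: E push(80) — stack <20,80>
step 5: D pop() → 80 — stack <20>
once event 9 joins (C's response, time 9), exhaustive search finds no witness
every completion of the 1 pending operation (B) was checked; none linearizes
for example A, C, D, E (pending dropped) fails at step 2: C pop() → empty is not legal there
for example A, C, E, D (pending dropped) fails at step 2: C pop() → empty is not legal there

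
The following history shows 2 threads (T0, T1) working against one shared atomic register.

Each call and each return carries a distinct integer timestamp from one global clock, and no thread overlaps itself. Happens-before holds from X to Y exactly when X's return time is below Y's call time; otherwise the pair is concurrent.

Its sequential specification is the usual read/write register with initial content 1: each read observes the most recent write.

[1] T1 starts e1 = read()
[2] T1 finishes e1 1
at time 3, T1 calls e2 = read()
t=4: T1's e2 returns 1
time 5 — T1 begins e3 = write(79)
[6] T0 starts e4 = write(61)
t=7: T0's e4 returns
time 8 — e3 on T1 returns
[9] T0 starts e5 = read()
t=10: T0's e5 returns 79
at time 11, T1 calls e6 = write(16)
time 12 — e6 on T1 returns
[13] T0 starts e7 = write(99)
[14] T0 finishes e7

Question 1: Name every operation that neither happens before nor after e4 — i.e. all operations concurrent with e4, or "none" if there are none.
e4 runs from 6 to 7; window-overlapping ops are concurrent
e1 [1,2]: before
e2 [3,4]: before
e3 [5,8]: concurrent
e5 [9,10]: after
e6 [11,12]: after
e7 [13,14]: after

e3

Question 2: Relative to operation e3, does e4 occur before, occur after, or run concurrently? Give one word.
e4 spans [6,7], e3 spans [5,8]
the intervals overlap in both directions

concurrent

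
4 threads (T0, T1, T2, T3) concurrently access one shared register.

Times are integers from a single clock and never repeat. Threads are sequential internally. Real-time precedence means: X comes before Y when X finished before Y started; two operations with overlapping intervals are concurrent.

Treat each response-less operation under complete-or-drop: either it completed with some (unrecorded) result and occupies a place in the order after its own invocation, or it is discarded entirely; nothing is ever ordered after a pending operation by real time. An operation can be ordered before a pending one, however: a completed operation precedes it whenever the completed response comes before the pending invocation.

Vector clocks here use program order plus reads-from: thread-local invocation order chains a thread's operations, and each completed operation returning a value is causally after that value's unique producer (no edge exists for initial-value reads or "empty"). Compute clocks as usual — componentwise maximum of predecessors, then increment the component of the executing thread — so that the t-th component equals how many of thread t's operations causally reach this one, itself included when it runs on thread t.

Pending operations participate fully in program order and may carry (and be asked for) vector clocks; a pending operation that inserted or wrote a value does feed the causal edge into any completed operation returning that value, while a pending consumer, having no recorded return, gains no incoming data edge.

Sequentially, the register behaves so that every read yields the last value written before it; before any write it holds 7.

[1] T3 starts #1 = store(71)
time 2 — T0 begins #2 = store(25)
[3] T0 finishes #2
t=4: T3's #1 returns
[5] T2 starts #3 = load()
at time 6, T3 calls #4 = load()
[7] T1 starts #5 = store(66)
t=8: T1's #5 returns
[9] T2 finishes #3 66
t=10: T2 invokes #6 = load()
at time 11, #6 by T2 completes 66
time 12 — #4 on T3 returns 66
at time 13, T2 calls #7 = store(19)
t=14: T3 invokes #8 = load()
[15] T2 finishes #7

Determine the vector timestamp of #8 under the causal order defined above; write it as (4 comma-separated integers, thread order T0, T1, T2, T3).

#1, invoked 1, has no incoming edges; only T3's bump applies → (0, 0, 0, 1)
#5, invoked 7, has no incoming edges; only T1's bump applies → (0, 1, 0, 0)
#2, invoked 2, has no incoming edges; only T0's bump applies → (1, 0, 0, 0)
invoked at 5, #3 merges VC(#5)=(0, 1, 0, 0) and bumps T2's slot → (0, 1, 1, 0)
invoked at 6, #4 merges VC(#1)=(0, 0, 0, 1), VC(#5)=(0, 1, 0, 0) and bumps T3's slot → (0, 1, 0, 2)
invoked at 10, #6 merges VC(#3)=(0, 1, 1, 0), VC(#5)=(0, 1, 0, 0) and bumps T2's slot → (0, 1, 2, 0)
invoked at 14, #8 merges VC(#4)=(0, 1, 0, 2) and bumps T3's slot → (0, 1, 0, 3)
invoked at 13, #7 merges VC(#6)=(0, 1, 2, 0) and bumps T2's slot → (0, 1, 3, 0)
target: VC(#8) = (0, 1, 0, 3)

(0, 1, 0, 3)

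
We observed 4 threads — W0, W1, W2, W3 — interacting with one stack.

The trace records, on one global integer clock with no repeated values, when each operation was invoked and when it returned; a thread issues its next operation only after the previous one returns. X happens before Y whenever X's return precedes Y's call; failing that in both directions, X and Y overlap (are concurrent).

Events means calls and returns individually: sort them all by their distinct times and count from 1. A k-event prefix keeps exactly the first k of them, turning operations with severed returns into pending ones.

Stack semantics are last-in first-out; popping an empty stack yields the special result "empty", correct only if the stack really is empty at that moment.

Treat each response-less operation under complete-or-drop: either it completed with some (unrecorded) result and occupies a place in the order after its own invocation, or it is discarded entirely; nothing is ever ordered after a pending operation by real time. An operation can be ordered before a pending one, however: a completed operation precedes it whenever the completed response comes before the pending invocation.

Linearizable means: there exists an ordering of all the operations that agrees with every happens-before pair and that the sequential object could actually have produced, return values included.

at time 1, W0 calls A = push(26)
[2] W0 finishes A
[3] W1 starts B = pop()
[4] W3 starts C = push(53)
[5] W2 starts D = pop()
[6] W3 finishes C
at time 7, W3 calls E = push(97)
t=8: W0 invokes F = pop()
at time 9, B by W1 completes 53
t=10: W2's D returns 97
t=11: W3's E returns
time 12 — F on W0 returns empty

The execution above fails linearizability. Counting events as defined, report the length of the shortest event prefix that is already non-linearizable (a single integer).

one valid order for events 1..11 is A, C, B, E, D:
step 1: A push(26) — stack <26>
step 2: C push(53) — stack <26,53>
step 3: B pop() → 53 — stack <26>
step 4: E push(97) — stack <26,97>
step 5: D pop() → 97 — stack <26>
once event 12 joins (F's response, time 12), exhaustive search finds no witness
sample order A, B, C, D, E, F stalls at step 2 — B pop() → 53 has no legal effect
sample order A, B, C, D, F, E stalls at step 2 — B pop() → 53 has no legal effect

12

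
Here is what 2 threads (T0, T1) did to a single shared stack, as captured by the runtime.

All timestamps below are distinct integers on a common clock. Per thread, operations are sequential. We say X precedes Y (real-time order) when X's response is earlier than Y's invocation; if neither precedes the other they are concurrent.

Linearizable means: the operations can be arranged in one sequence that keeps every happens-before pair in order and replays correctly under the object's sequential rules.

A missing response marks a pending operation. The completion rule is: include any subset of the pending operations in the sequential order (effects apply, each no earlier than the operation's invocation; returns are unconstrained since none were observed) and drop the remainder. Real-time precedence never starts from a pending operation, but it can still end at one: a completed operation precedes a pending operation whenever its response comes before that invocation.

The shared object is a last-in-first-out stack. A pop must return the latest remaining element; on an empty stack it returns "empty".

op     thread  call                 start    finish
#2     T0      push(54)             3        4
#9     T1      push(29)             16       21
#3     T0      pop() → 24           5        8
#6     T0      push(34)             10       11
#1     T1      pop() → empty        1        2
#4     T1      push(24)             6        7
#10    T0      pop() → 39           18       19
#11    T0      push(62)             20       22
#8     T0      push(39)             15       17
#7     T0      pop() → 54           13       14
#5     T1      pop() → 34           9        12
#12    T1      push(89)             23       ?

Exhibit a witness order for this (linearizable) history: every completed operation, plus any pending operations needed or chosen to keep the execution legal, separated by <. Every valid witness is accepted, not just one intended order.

#1 < #2 < #4 < #3 < #6 < #5 < #7 < #8 < #10 < #9 < #11

1. #1 pop() → empty, leaving stack <>
2. #2 push(54), leaving stack <54>
3. #4 push(24), leaving stack <54,24>
4. #3 pop() → 24, leaving stack <54>
5. #6 push(34), leaving stack <54,34>
6. #5 pop() → 34, leaving stack <54>
7. #7 pop() → 54, leaving stack <>
8. #8 push(39), leaving stack <39>
9. #10 pop() → 39, leaving stack <>
10. #9 push(29), leaving stack <29>
11. #11 push(62), leaving stack <29,62>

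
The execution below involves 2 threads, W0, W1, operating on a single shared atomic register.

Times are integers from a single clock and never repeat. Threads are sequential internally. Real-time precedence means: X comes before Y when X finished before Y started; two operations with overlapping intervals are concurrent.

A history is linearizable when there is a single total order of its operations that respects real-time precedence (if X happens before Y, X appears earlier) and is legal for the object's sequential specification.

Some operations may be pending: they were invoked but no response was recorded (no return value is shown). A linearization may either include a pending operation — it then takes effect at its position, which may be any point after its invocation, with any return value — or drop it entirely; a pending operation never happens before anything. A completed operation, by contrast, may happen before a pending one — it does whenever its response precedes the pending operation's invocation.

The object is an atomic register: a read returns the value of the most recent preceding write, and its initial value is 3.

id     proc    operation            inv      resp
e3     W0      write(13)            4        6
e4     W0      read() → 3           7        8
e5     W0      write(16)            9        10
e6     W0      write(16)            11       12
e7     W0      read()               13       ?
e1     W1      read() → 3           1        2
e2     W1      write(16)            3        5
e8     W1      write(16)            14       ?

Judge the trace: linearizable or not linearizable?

events 1..7 are fine; event 8 — the response of e4 at time 8 — makes the prefix non-linearizable
no legal order exists: 2 real-time-consistent candidates over 4 completed atomic register operations, all rejected
for example e1, e2, e3, e4 fails at step 4: e4 read() → 3 is not legal there
for example e1, e3, e2, e4 fails at step 4: e4 read() → 3 is not legal there

not linearizable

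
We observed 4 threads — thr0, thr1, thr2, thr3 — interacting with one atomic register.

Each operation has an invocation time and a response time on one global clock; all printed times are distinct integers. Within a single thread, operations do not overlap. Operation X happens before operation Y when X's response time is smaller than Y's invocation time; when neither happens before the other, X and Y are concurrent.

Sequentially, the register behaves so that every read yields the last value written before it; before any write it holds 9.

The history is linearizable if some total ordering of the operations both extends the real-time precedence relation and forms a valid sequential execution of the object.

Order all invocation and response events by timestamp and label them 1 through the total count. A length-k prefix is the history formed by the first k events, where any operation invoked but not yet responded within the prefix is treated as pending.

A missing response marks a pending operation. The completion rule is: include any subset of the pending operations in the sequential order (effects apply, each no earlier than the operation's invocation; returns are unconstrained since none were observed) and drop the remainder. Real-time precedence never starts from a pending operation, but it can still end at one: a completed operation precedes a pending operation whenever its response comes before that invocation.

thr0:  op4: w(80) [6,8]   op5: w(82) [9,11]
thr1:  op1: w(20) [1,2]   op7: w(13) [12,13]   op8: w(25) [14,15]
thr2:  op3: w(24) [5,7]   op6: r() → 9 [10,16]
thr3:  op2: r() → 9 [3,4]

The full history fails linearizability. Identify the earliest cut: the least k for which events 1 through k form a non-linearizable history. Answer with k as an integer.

4

events 1..3 are still linearizable — one witness is op1:
step 1: op1 w(20) — value 20
include event 4 — op2 responding at 4 — and every candidate order breaks
take op1, op2: step 2 already fails, because op2 r() → 9 cannot occur there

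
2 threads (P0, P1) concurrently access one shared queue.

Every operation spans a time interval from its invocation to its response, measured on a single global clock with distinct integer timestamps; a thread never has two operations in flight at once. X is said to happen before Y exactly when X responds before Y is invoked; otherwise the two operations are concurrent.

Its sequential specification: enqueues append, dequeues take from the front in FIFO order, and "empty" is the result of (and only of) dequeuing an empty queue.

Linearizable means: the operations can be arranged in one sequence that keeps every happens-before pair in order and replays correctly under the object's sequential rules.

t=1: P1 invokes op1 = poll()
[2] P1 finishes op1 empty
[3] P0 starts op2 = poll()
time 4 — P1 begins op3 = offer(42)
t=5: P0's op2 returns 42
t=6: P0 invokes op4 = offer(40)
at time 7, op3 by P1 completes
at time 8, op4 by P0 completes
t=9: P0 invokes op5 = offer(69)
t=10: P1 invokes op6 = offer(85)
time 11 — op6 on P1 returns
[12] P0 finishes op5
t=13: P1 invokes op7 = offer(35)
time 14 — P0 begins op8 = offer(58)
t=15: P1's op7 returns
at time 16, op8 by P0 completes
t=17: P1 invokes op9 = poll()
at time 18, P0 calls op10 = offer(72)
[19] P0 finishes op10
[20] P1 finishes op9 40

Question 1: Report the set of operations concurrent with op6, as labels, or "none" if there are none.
op6 spans [10,11]; an op avoiding the whole window 10..11 is ordered, any other is concurrent
op1 [1,2]: before
op2 [3,5]: before
op3 [4,7]: before
op4 [6,8]: before
op5 [9,12]: concurrent
op7 [13,15]: after
op8 [14,16]: after
op9 [17,20]: after
op10 [18,19]: after

op5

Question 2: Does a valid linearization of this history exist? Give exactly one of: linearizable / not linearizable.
a witness: op1, op3, op2, op4, op5, op6, op7, op8, op9, op10
1. op1 poll() → empty, leaving queue <>
2. op3 offer(42), leaving queue <42>
3. op2 poll() → 42, leaving queue <>
4. op4 offer(40), leaving queue <40>
5. op5 offer(69), leaving queue <40,69>
6. op6 offer(85), leaving queue <40,69,85>
7. op7 offer(35), leaving queue <40,69,85,35>
8. op8 offer(58), leaving queue <40,69,85,35,58>
9. op9 poll() → 40, leaving queue <69,85,35,58>
10. op10 offer(72), leaving queue <69,85,35,58,72>

linearizable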